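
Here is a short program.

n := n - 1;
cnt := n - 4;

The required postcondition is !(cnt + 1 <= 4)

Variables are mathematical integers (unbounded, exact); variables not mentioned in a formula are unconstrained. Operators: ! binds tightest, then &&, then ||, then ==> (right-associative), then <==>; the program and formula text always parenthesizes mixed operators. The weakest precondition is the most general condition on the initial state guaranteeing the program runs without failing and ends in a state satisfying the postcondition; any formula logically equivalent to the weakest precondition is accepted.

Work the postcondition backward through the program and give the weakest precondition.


Working backward. After the program, the postcondition !(cnt + 1 <= 4) must hold; in canonical form it is !(cnt <= 3).
Before cnt := n - 4: !(n <= 7)
Before n := n - 1: !(n <= 8)
Answer: WP = !(n <= 8)


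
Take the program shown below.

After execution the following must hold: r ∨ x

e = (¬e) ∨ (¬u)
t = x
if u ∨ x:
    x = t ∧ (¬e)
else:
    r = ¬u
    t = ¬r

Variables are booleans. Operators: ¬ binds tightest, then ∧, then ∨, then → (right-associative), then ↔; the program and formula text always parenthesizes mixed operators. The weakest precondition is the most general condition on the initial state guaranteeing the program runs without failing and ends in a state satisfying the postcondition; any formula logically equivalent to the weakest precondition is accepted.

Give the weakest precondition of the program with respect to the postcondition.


Working backward. After the program, r ∨ x must hold.
Then branch requires r ∨ (t ∧ (¬e)); else branch requires (¬u) ∨ x.
Before the if: ((u ∨ x) → (r ∨ (t ∧ (¬e)))) ∧ ((¬(u ∨ x)) → ((¬u) ∨ x))
Before t := x: ((u ∨ x) → (r ∨ (x ∧ (¬e)))) ∧ ((¬(u ∨ x)) → ((¬u) ∨ x))
Before e := (¬e) ∨ (¬u): ((u ∨ x) → (r ∨ (x ∧ (¬((¬e) ∨ (¬u)))))) ∧ ((¬(u ∨ x)) → ((¬u) ∨ x))
Answer: WP = ((u ∨ x) → (r ∨ (x ∧ (¬((¬e) ∨ (¬u)))))) ∧ ((¬(u ∨ x)) → ((¬u) ∨ x))


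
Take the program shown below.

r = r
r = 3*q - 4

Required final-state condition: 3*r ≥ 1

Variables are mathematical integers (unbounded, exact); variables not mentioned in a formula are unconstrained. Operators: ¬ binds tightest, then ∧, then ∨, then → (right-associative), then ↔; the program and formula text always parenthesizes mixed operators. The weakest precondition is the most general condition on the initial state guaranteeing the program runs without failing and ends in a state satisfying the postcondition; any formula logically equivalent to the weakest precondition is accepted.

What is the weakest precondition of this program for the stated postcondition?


Working backward. After the program, 3*r ≥ 1 must hold.
Before r := 3*q - 4: 9*q ≥ 13
Before r := r: 9*q ≥ 13
Answer: WP = 9*q ≥ 13


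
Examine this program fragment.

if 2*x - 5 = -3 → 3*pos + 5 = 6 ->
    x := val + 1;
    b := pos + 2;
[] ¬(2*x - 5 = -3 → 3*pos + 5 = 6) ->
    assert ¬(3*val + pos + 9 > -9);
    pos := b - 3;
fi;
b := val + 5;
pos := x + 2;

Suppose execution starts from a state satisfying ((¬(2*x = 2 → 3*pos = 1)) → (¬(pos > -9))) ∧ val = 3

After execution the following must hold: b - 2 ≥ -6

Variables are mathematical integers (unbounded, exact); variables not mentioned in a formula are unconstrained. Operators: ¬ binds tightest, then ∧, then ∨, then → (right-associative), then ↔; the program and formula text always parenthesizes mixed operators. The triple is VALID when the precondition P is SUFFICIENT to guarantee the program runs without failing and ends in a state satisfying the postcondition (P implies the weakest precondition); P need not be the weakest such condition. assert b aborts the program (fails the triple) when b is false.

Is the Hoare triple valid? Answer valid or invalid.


Working backward. After the program, the postcondition b - 2 ≥ -6 must hold; in canonical form it is b ≥ -4.
Before pos := x + 2: b ≥ -4
Before b := val + 5: val ≥ -9
Then branch requires val ≥ -9; else branch requires (¬(pos + 3*val > -18)) ∧ val ≥ -9.
Before the if: ((2*x = 2 → 3*pos = 1) → val ≥ -9) ∧ ((¬(2*x = 2 → 3*pos = 1)) → ((¬(pos + 3*val > -18)) ∧ val ≥ -9))
The weakest precondition is ((2*x = 2 → 3*pos = 1) → val ≥ -9) ∧ ((¬(2*x = 2 → 3*pos = 1)) → ((¬(pos + 3*val > -18)) ∧ val ≥ -9)).
Check whether ((¬(2*x = 2 → 3*pos = 1)) → (¬(pos > -9))) ∧ val = 3 implies it.
Countermodel: at the initial state pos = -26, val = 3, x = 1, the precondition holds but the weakest precondition fails.
Answer: invalid


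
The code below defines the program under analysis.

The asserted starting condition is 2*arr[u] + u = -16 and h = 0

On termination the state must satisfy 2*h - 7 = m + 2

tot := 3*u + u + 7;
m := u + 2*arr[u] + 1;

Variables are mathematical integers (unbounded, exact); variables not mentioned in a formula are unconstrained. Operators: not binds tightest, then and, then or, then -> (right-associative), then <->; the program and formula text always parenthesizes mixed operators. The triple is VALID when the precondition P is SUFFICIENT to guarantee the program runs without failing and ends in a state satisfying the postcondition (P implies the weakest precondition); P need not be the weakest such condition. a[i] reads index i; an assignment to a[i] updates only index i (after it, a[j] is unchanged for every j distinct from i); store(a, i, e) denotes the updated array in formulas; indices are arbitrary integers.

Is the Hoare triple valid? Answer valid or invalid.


Working backward. After the program, the postcondition 2*h - 7 = m + 2 must hold; in canonical form it is 2*h = m + 9.
Before m := u + 2*arr[u] + 1: 2*h = 2*arr[u] + u + 10
Before tot := 3*u + u + 7: 2*h = 2*arr[u] + u + 10
The weakest precondition is 2*h = 2*arr[u] + u + 10.
Check whether 2*arr[u] + u = -16 and h = 0 implies it.
Countermodel: at the initial state arr = {[-16] = 0, elsewhere 0}, h = 0, u = -16, the precondition holds but the weakest precondition fails.
Answer: invalid


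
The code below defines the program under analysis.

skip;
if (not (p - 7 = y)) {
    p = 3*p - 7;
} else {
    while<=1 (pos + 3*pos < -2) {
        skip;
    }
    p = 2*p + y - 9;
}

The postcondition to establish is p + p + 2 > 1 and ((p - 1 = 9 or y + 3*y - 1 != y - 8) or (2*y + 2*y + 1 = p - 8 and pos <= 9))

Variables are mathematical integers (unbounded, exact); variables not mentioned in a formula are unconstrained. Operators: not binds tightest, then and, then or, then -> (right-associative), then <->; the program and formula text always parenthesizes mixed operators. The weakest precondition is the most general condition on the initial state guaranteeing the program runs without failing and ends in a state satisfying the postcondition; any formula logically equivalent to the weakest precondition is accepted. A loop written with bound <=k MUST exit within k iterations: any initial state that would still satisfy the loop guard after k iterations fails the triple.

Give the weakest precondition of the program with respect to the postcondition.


Working backward. After the program, the postcondition p + p + 2 > 1 and ((p - 1 = 9 or y + 3*y - 1 != y - 8) or (2*y + 2*y + 1 = p - 8 and pos <= 9)) must hold; in canonical form it is 2*p > -1 and (p = 10 or 3*y != -7 or (4*y = p - 9 and pos <= 9)).
Then branch requires 6*p > 13 and (3*p = 17 or 3*y != -7 or (4*y = 3*p - 16 and pos <= 9)); else branch requires (4*pos < -2 -> ((not (4*pos < -2)) and 4*p + 2*y > 17 and (2*p + y = 19 or 3*y != -7 or (3*y = 2*p - 18 and pos <= 9)))) and ((not (4*pos < -2)) -> (4*p + 2*y > 17 and (2*p + y = 19 or 3*y != -7 or (3*y = 2*p - 18 and pos <= 9)))).
Before the if: ((not (p = y + 7)) -> (6*p > 13 and (3*p = 17 or 3*y != -7 or (4*y = 3*p - 16 and pos <= 9)))) and (p = y + 7 -> ((4*pos < -2 -> ((not (4*pos < -2)) and 4*p + 2*y > 17 and (2*p + y = 19 or 3*y != -7 or (3*y = 2*p - 18 and pos <= 9)))) and ((not (4*pos < -2)) -> (4*p + 2*y > 17 and (2*p + y = 19 or 3*y != -7 or (3*y = 2*p - 18 and pos <= 9))))))
Before skip: ((not (p = y + 7)) -> (6*p > 13 and (3*p = 17 or 3*y != -7 or (4*y = 3*p - 16 and pos <= 9)))) and (p = y + 7 -> ((4*pos < -2 -> ((not (4*pos < -2)) and 4*p + 2*y > 17 and (2*p + y = 19 or 3*y != -7 or (3*y = 2*p - 18 and pos <= 9)))) and ((not (4*pos < -2)) -> (4*p + 2*y > 17 and (2*p + y = 19 or 3*y != -7 or (3*y = 2*p - 18 and pos <= 9))))))
Answer: WP = ((not (p = y + 7)) -> (6*p > 13 and (3*p = 17 or 3*y != -7 or (4*y = 3*p - 16 and pos <= 9)))) and (p = y + 7 -> ((4*pos < -2 -> ((not (4*pos < -2)) and 4*p + 2*y > 17 and (2*p + y = 19 or 3*y != -7 or (3*y = 2*p - 18 and pos <= 9)))) and ((not (4*pos < -2)) -> (4*p + 2*y > 17 and (2*p + y = 19 or 3*y != -7 or (3*y = 2*p - 18 and pos <= 9))))))


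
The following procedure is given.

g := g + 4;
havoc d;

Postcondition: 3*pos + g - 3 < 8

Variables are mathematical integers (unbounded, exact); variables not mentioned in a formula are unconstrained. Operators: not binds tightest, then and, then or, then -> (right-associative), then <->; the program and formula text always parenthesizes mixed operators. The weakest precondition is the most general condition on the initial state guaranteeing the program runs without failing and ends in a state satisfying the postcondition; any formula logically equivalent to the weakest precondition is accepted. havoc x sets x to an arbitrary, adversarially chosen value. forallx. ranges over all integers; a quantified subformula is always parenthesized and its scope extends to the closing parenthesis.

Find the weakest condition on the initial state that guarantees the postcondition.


Working backward. After the program, the postcondition 3*pos + g - 3 < 8 must hold; in canonical form it is g + 3*pos < 11.
Before havoc d: g + 3*pos < 11
Before g := g + 4: g + 3*pos < 7
Answer: WP = g + 3*pos < 7


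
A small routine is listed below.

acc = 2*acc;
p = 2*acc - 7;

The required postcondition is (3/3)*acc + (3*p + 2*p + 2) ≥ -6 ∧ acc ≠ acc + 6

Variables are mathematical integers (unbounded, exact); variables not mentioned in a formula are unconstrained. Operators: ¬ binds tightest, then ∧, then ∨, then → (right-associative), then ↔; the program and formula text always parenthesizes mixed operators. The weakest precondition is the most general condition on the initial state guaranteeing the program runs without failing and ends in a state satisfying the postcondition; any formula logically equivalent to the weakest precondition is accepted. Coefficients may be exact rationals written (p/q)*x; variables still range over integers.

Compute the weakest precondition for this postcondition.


Working backward. After the program, the postcondition (3/3)*acc + (3*p + 2*p + 2) ≥ -6 ∧ acc ≠ acc + 6 must hold; in canonical form it is acc + 5*p ≥ -8.
Before p := 2*acc - 7: 11*acc ≥ 27
Before acc := 2*acc: 22*acc ≥ 27
Answer: WP = 22*acc ≥ 27


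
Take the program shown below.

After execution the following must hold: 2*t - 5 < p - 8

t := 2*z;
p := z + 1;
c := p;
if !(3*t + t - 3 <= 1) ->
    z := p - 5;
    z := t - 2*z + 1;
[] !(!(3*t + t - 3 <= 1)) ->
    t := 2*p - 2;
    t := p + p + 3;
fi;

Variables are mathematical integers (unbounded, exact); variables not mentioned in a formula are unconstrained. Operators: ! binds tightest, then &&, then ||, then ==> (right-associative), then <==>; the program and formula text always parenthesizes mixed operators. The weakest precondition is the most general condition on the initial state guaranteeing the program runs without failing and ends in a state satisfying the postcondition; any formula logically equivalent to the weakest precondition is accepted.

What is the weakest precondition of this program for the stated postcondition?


Working backward. After the program, the postcondition 2*t - 5 < p - 8 must hold; in canonical form it is 2*t < p - 3.
Then branch requires 2*t < p - 3; else branch requires 3*p < -9.
Before the if: ((!(4*t <= 4)) ==> 2*t < p - 3) && (4*t <= 4 ==> 3*p < -9)
Before c := p: ((!(4*t <= 4)) ==> 2*t < p - 3) && (4*t <= 4 ==> 3*p < -9)
Before p := z + 1: ((!(4*t <= 4)) ==> 2*t < z - 2) && (4*t <= 4 ==> 3*z < -12)
Before t := 2*z: ((!(8*z <= 4)) ==> 3*z < -2) && (8*z <= 4 ==> 3*z < -12)
Answer: WP = ((!(8*z <= 4)) ==> 3*z < -2) && (8*z <= 4 ==> 3*z < -12)


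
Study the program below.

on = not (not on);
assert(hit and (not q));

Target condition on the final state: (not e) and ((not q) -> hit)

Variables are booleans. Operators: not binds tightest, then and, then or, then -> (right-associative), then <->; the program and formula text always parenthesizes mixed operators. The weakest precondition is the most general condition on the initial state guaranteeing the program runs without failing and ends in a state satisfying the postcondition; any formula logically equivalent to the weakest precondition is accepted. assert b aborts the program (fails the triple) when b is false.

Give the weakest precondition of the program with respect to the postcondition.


Working backward. After the program, (not e) and ((not q) -> hit) must hold.
Before assert hit and (not q): hit and (not q) and (not e) and ((not q) -> hit)
Before on := not (not on): hit and (not q) and (not e) and ((not q) -> hit)
Answer: WP = hit and (not q) and (not e) and ((not q) -> hit)


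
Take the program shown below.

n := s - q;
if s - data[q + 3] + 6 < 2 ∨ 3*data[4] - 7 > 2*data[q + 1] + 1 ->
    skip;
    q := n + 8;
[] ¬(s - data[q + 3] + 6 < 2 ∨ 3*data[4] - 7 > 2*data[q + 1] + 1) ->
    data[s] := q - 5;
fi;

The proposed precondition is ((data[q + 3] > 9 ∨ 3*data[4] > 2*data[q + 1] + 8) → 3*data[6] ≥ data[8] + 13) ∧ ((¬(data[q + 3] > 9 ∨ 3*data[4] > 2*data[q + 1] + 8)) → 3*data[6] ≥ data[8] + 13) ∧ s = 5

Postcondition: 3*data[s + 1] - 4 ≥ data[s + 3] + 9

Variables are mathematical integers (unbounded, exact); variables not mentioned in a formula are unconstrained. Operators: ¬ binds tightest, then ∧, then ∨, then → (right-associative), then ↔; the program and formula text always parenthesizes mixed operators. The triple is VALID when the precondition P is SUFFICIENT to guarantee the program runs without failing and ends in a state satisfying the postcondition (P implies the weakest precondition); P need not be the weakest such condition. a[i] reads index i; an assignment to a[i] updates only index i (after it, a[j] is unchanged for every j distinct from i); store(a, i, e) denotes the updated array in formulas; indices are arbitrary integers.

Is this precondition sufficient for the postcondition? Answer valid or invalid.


Working backward. After the program, the postcondition 3*data[s + 1] - 4 ≥ data[s + 3] + 9 must hold; in canonical form it is 3*data[s + 1] ≥ data[s + 3] + 13.
Then branch requires 3*data[s + 1] ≥ data[s + 3] + 13; else branch requires 3*store(data, s, q - 5)[s + 1] ≥ store(data, s, q - 5)[s + 3] + 13.
Before the if: ((s < data[q + 3] - 4 ∨ 3*data[4] > 2*data[q + 1] + 8) → 3*data[s + 1] ≥ data[s + 3] + 13) ∧ ((¬(s < data[q + 3] - 4 ∨ 3*data[4] > 2*data[q + 1] + 8)) → 3*store(data, s, q - 5)[s + 1] ≥ store(data, s, q - 5)[s + 3] + 13)
Before n := s - q: ((s < data[q + 3] - 4 ∨ 3*data[4] > 2*data[q + 1] + 8) → 3*data[s + 1] ≥ data[s + 3] + 13) ∧ ((¬(s < data[q + 3] - 4 ∨ 3*data[4] > 2*data[q + 1] + 8)) → 3*store(data, s, q - 5)[s + 1] ≥ store(data, s, q - 5)[s + 3] + 13)
The weakest precondition is ((s < data[q + 3] - 4 ∨ 3*data[4] > 2*data[q + 1] + 8) → 3*data[s + 1] ≥ data[s + 3] + 13) ∧ ((¬(s < data[q + 3] - 4 ∨ 3*data[4] > 2*data[q + 1] + 8)) → 3*store(data, s, q - 5)[s + 1] ≥ store(data, s, q - 5)[s + 3] + 13).
Check whether ((data[q + 3] > 9 ∨ 3*data[4] > 2*data[q + 1] + 8) → 3*data[6] ≥ data[8] + 13) ∧ ((¬(data[q + 3] > 9 ∨ 3*data[4] > 2*data[q + 1] + 8)) → 3*data[6] ≥ data[8] + 13) ∧ s = 5 implies it.
Every state satisfying the precondition satisfies the weakest precondition: the implication holds.
Answer: valid


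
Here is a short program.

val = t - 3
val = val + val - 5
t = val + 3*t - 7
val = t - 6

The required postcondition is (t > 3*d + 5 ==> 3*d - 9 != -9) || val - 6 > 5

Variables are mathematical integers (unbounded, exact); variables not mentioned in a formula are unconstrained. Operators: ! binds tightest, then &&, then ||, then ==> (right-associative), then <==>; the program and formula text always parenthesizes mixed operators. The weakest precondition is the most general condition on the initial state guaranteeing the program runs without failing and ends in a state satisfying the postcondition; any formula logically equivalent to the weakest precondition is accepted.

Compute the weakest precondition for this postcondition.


Working backward. After the program, the postcondition (t > 3*d + 5 ==> 3*d - 9 != -9) || val - 6 > 5 must hold; in canonical form it is (t > 3*d + 5 ==> 3*d != 0) || val > 11.
Before val := t - 6: (t > 3*d + 5 ==> 3*d != 0) || t > 17
Before t := val + 3*t - 7: (3*t + val > 3*d + 12 ==> 3*d != 0) || 3*t + val > 24
Before val := val + val - 5: (3*t + 2*val > 3*d + 17 ==> 3*d != 0) || 3*t + 2*val > 29
Before val := t - 3: (5*t > 3*d + 23 ==> 3*d != 0) || 5*t > 35
Answer: WP = (5*t > 3*d + 23 ==> 3*d != 0) || 5*t > 35


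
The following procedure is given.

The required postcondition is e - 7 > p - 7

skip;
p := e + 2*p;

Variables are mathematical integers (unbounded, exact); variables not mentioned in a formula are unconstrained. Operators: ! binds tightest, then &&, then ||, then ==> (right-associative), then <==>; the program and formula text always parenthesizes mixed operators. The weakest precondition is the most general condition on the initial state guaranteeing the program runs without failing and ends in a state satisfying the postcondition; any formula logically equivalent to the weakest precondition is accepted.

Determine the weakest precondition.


Working backward. After the program, the postcondition e - 7 > p - 7 must hold; in canonical form it is e > p.
Before p := e + 2*p: 2*p < 0
Before skip: 2*p < 0
Answer: WP = 2*p < 0


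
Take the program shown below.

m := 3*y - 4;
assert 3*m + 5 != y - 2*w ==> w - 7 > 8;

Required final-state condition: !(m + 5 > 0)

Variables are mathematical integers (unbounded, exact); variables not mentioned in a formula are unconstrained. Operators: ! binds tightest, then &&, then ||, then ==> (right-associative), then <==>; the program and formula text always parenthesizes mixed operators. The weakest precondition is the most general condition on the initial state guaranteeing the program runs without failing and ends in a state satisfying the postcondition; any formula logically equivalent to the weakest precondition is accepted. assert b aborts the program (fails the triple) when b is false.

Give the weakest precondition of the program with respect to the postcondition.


Working backward. After the program, the postcondition !(m + 5 > 0) must hold; in canonical form it is !(m > -5).
Before assert 3*m + 5 != y - 2*w ==> w - 7 > 8: (3*m + 2*w != y - 5 ==> w > 15) && (!(m > -5))
Before m := 3*y - 4: (2*w + 8*y != 7 ==> w > 15) && (!(3*y > -1))
Answer: WP = (2*w + 8*y != 7 ==> w > 15) && (!(3*y > -1))


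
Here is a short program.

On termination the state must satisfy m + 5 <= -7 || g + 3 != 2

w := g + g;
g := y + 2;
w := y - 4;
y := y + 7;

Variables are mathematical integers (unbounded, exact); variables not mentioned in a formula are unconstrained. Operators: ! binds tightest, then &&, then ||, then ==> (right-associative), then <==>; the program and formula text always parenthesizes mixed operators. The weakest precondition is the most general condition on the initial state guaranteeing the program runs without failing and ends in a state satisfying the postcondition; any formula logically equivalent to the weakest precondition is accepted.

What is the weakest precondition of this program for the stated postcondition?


Working backward. After the program, the postcondition m + 5 <= -7 || g + 3 != 2 must hold; in canonical form it is m <= -12 || g != -1.
Before y := y + 7: m <= -12 || g != -1
Before w := y - 4: m <= -12 || g != -1
Before g := y + 2: m <= -12 || y != -3
Before w := g + g: m <= -12 || y != -3
Answer: WP = m <= -12 || y != -3


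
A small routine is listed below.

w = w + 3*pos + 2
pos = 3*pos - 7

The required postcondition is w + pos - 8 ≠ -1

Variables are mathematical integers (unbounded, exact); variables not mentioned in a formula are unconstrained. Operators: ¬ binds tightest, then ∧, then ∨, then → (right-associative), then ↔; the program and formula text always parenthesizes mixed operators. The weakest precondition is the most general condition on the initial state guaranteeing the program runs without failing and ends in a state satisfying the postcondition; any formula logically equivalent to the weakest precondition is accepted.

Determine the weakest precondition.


Working backward. After the program, the postcondition w + pos - 8 ≠ -1 must hold; in canonical form it is pos + w ≠ 7.
Before pos := 3*pos - 7: 3*pos + w ≠ 14
Before w := w + 3*pos + 2: 6*pos + w ≠ 12
Answer: WP = 6*pos + w ≠ 12


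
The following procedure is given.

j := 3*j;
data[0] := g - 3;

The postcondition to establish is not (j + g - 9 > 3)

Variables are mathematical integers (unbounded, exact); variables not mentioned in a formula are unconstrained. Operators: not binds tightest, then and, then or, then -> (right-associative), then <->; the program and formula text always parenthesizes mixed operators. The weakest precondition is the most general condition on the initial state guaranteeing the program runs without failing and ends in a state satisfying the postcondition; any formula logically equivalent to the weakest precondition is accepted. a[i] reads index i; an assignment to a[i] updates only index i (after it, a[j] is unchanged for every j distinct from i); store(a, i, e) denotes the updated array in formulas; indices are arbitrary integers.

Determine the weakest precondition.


Working backward. After the program, the postcondition not (j + g - 9 > 3) must hold; in canonical form it is not (g + j > 12).
Before data[0] := g - 3: not (g + j > 12)
Before j := 3*j: not (g + 3*j > 12)
Answer: WP = not (g + 3*j > 12)


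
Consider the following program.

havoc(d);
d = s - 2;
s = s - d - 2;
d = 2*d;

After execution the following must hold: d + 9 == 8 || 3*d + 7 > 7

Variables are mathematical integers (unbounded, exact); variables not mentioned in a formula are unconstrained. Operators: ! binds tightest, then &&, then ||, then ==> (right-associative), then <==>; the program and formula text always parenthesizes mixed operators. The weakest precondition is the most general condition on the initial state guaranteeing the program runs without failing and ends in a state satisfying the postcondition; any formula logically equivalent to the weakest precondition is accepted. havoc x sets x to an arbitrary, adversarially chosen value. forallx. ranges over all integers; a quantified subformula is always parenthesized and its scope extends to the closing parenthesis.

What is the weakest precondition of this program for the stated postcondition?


Working backward. After the program, the postcondition d + 9 == 8 || 3*d + 7 > 7 must hold; in canonical form it is d == -1 || 3*d > 0.
Before d := 2*d: 2*d == -1 || 6*d > 0
Before s := s - d - 2: 2*d == -1 || 6*d > 0
Before d := s - 2: 2*s == 3 || 6*s > 12
Before havoc d: 2*s == 3 || 6*s > 12
Answer: WP = 2*s == 3 || 6*s > 12


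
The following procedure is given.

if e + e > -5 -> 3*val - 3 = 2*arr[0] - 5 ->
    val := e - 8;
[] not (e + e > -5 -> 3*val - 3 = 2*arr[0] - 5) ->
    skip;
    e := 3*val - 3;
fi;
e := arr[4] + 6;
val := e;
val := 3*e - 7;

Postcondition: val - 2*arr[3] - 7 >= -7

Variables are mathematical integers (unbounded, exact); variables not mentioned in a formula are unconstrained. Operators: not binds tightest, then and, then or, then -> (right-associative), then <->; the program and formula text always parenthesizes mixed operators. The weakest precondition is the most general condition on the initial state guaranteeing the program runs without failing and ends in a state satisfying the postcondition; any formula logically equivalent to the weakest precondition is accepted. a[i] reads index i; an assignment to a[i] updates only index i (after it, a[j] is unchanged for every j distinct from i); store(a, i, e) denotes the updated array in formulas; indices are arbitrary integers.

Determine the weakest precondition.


Working backward. After the program, the postcondition val - 2*arr[3] - 7 >= -7 must hold; in canonical form it is val >= 2*arr[3].
Before val := 3*e - 7: 3*e >= 2*arr[3] + 7
Before val := e: 3*e >= 2*arr[3] + 7
Before e := arr[4] + 6: 3*arr[4] >= 2*arr[3] - 11
Then branch requires 3*arr[4] >= 2*arr[3] - 11; else branch requires 3*arr[4] >= 2*arr[3] - 11.
Before the if: ((2*e > -5 -> 3*val = 2*arr[0] - 2) -> 3*arr[4] >= 2*arr[3] - 11) and ((not (2*e > -5 -> 3*val = 2*arr[0] - 2)) -> 3*arr[4] >= 2*arr[3] - 11)
Answer: WP = ((2*e > -5 -> 3*val = 2*arr[0] - 2) -> 3*arr[4] >= 2*arr[3] - 11) and ((not (2*e > -5 -> 3*val = 2*arr[0] - 2)) -> 3*arr[4] >= 2*arr[3] - 11)


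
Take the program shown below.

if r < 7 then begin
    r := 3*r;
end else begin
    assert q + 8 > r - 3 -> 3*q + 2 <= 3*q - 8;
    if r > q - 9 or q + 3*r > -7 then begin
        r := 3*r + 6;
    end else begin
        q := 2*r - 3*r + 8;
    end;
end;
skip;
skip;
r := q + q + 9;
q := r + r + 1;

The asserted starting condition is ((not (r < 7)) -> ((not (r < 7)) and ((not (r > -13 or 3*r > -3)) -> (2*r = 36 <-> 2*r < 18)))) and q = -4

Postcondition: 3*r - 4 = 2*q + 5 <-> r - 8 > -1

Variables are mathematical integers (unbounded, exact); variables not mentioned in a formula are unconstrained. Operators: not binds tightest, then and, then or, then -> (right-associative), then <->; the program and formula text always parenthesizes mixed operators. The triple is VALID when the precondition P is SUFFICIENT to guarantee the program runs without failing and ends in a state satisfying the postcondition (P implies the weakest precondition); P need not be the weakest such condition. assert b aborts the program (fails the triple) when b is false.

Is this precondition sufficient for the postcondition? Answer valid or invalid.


Working backward. After the program, the postcondition 3*r - 4 = 2*q + 5 <-> r - 8 > -1 must hold; in canonical form it is 3*r = 2*q + 9 <-> r > 7.
Before q := r + r + 1: r = -11 <-> r > 7
Before r := q + q + 9: 2*q = -20 <-> 2*q > -2
Before skip: 2*q = -20 <-> 2*q > -2
Before skip: 2*q = -20 <-> 2*q > -2
Then branch requires 2*q = -20 <-> 2*q > -2; else branch requires (not (q > r - 11)) and ((r > q - 9 or q + 3*r > -7) -> (2*q = -20 <-> 2*q > -2)) and ((not (r > q - 9 or q + 3*r > -7)) -> (2*r = 36 <-> 2*r < 18)).
Before the if: (r < 7 -> (2*q = -20 <-> 2*q > -2)) and ((not (r < 7)) -> ((not (q > r - 11)) and ((r > q - 9 or q + 3*r > -7) -> (2*q = -20 <-> 2*q > -2)) and ((not (r > q - 9 or q + 3*r > -7)) -> (2*r = 36 <-> 2*r < 18))))
The weakest precondition is (r < 7 -> (2*q = -20 <-> 2*q > -2)) and ((not (r < 7)) -> ((not (q > r - 11)) and ((r > q - 9 or q + 3*r > -7) -> (2*q = -20 <-> 2*q > -2)) and ((not (r > q - 9 or q + 3*r > -7)) -> (2*r = 36 <-> 2*r < 18)))).
Check whether ((not (r < 7)) -> ((not (r < 7)) and ((not (r > -13 or 3*r > -3)) -> (2*r = 36 <-> 2*r < 18)))) and q = -4 implies it.
Every state satisfying the precondition satisfies the weakest precondition: the implication holds.
Answer: valid


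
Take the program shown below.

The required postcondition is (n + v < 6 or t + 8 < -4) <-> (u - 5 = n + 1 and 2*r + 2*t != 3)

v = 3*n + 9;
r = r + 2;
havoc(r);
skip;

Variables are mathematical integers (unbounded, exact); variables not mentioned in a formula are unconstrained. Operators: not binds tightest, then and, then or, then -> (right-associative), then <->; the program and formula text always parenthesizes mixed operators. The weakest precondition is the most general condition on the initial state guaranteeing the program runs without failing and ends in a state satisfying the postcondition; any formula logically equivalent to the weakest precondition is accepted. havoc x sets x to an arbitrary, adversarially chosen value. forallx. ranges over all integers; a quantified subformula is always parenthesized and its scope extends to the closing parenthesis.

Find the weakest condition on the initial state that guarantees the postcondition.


Working backward. After the program, the postcondition (n + v < 6 or t + 8 < -4) <-> (u - 5 = n + 1 and 2*r + 2*t != 3) must hold; in canonical form it is (n + v < 6 or t < -12) <-> (u = n + 6 and 2*r + 2*t != 3).
Before skip: (n + v < 6 or t < -12) <-> (u = n + 6 and 2*r + 2*t != 3)
Before havoc r: forall r_1. ((n + v < 6 or t < -12) <-> (u = n + 6 and 2*r_1 + 2*t != 3))
Before r := r + 2: forall r_1. ((n + v < 6 or t < -12) <-> (u = n + 6 and 2*r_1 + 2*t != 3))
Before v := 3*n + 9: forall r_1. ((4*n < -3 or t < -12) <-> (u = n + 6 and 2*r_1 + 2*t != 3))
Answer: WP = forall r_1. ((4*n < -3 or t < -12) <-> (u = n + 6 and 2*r_1 + 2*t != 3))


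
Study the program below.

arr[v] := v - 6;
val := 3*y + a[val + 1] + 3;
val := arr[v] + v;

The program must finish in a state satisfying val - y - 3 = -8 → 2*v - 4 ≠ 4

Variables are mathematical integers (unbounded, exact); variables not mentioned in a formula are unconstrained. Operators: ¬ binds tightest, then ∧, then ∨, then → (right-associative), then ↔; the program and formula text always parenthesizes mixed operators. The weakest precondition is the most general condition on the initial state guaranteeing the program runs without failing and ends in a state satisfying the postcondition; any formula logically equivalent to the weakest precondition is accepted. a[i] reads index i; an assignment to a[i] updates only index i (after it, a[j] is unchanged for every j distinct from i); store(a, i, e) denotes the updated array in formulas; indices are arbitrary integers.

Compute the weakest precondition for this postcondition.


Working backward. After the program, the postcondition val - y - 3 = -8 → 2*v - 4 ≠ 4 must hold; in canonical form it is val = y - 5 → 2*v ≠ 8.
Before val := arr[v] + v: arr[v] + v = y - 5 → 2*v ≠ 8
Before val := 3*y + a[val + 1] + 3: arr[v] + v = y - 5 → 2*v ≠ 8
Before arr[v] := v - 6: store(arr, v, v - 6)[v] + v = y - 5 → 2*v ≠ 8
Answer: WP = store(arr, v, v - 6)[v] + v = y - 5 → 2*v ≠ 8


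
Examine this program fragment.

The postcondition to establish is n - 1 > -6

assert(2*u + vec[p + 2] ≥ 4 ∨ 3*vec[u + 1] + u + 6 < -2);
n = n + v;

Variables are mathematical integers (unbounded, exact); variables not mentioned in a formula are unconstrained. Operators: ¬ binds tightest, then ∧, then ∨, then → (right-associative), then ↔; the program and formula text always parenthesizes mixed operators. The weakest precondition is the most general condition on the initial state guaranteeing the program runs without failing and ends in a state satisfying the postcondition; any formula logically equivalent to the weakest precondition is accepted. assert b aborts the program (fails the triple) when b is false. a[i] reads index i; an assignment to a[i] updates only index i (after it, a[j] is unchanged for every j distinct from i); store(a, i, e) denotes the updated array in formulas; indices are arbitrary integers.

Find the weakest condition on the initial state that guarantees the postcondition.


Working backward. After the program, the postcondition n - 1 > -6 must hold; in canonical form it is n > -5.
Before n := n + v: n + v > -5
Before assert 2*u + vec[p + 2] ≥ 4 ∨ 3*vec[u + 1] + u + 6 < -2: (vec[p + 2] + 2*u ≥ 4 ∨ 3*vec[u + 1] + u < -8) ∧ n + v > -5
Answer: WP = (vec[p + 2] + 2*u ≥ 4 ∨ 3*vec[u + 1] + u < -8) ∧ n + v > -5


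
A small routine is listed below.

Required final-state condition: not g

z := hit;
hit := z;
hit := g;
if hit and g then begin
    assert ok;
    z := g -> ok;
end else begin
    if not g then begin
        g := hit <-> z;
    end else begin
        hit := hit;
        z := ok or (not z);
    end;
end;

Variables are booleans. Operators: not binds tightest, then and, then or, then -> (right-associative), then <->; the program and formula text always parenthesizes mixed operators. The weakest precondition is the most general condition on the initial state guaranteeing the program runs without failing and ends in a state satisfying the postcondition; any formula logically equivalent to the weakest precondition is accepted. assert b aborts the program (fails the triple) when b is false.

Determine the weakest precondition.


Working backward. After the program, not g must hold.
Then branch requires ok and (not g); else branch requires ((not g) -> (not (hit <-> z))) and (g -> (not g)).
Before the if: ((hit and g) -> (ok and (not g))) and ((not (hit and g)) -> (((not g) -> (not (hit <-> z))) and (g -> (not g))))
Before hit := g: (g -> (ok and (not g))) and ((not g) -> (((not g) -> (not (g <-> z))) and (g -> (not g))))
Before hit := z: (g -> (ok and (not g))) and ((not g) -> (((not g) -> (not (g <-> z))) and (g -> (not g))))
Before z := hit: (g -> (ok and (not g))) and ((not g) -> (((not g) -> (not (g <-> hit))) and (g -> (not g))))
Answer: WP = (g -> (ok and (not g))) and ((not g) -> (((not g) -> (not (g <-> hit))) and (g -> (not g))))


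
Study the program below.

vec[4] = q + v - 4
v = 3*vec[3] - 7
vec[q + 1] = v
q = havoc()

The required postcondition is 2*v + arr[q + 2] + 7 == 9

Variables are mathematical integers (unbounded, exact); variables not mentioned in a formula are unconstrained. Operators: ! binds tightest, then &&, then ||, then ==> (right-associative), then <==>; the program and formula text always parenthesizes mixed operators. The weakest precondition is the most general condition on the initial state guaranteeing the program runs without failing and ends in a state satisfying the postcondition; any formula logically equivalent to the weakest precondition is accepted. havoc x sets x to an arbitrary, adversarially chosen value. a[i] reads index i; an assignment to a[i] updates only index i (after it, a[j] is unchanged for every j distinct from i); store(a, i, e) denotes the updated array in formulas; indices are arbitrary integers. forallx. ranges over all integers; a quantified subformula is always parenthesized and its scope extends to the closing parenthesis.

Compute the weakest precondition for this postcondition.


Working backward. After the program, the postcondition 2*v + arr[q + 2] + 7 == 9 must hold; in canonical form it is arr[q + 2] + 2*v == 2.
Before havoc q: forall q_1. arr[q_1 + 2] + 2*v == 2
Before vec[q + 1] := v: forall q_1. arr[q_1 + 2] + 2*v == 2
Before v := 3*vec[3] - 7: forall q_1. arr[q_1 + 2] + 6*vec[3] == 16
Before vec[4] := q + v - 4: forall q_1. arr[q_1 + 2] + 6*vec[3] == 16
Answer: WP = forall q_1. arr[q_1 + 2] + 6*vec[3] == 16


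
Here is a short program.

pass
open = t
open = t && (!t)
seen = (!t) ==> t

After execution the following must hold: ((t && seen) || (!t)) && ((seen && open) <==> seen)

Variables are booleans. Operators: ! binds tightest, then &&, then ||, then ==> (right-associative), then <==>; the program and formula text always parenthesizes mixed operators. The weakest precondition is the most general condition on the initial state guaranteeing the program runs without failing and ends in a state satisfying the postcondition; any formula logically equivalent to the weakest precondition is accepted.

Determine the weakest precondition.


Working backward. After the program, ((t && seen) || (!t)) && ((seen && open) <==> seen) must hold.
Before seen := (!t) ==> t: ((t && ((!t) ==> t)) || (!t)) && ((((!t) ==> t) && open) <==> ((!t) ==> t))
Before open := t && (!t): ((t && ((!t) ==> t)) || (!t)) && (!((!t) ==> t))
Before open := t: ((t && ((!t) ==> t)) || (!t)) && (!((!t) ==> t))
Before skip: ((t && ((!t) ==> t)) || (!t)) && (!((!t) ==> t))
Answer: WP = ((t && ((!t) ==> t)) || (!t)) && (!((!t) ==> t))


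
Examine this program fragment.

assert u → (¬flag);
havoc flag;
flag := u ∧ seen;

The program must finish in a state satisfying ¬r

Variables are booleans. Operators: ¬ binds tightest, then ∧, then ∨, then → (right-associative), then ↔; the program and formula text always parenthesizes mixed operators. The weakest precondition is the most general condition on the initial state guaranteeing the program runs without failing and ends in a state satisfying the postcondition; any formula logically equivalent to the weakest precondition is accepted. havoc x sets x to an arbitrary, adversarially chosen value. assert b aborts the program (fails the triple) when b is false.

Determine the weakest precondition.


Working backward. After the program, ¬r must hold.
Before flag := u ∧ seen: ¬r
Before havoc flag: ¬r
Before assert u → (¬flag): (u → (¬flag)) ∧ (¬r)
Answer: WP = (u → (¬flag)) ∧ (¬r)


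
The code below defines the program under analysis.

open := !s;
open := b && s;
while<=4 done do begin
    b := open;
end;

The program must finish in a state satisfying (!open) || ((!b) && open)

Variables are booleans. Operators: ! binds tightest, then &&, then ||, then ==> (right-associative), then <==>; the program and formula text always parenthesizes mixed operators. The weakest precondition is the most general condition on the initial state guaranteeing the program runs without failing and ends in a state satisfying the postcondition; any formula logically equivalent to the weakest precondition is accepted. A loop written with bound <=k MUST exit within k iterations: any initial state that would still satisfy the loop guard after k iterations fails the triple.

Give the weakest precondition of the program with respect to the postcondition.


Working backward. After the program, (!open) || ((!b) && open) must hold.
Before the loop (bound <=4), unroll the exhaustion recursion (WP_0 = exit-now case; WP_j = one more guarded iteration, up to j = 4):
  WP_0: (!done) && ((!open) || ((!b) && open))
  WP_1: (done ==> ((!done) && (!open))) && ((!done) ==> ((!open) || ((!b) && open)))
  WP_2: (done ==> ((done ==> ((!done) && (!open))) && ((!done) ==> (!open)))) && ((!done) ==> ((!open) || ((!b) && open)))
  WP_3: (done ==> ((done ==> ((done ==> ((!done) && (!open))) && ((!done) ==> (!open)))) && ((!done) ==> (!open)))) && ((!done) ==> ((!open) || ((!b) && open)))
  WP_4: (done ==> ((done ==> ((done ==> ((done ==> ((!done) && (!open))) && ((!done) ==> (!open)))) && ((!done) ==> (!open)))) && ((!done) ==> (!open)))) && ((!done) ==> ((!open) || ((!b) && open)))
So before the loop: (done ==> ((done ==> ((done ==> ((done ==> ((!done) && (!open))) && ((!done) ==> (!open)))) && ((!done) ==> (!open)))) && ((!done) ==> (!open)))) && ((!done) ==> ((!open) || ((!b) && open)))
Before open := b && s: (done ==> ((done ==> ((done ==> ((done ==> ((!done) && (!(b && s)))) && ((!done) ==> (!(b && s))))) && ((!done) ==> (!(b && s))))) && ((!done) ==> (!(b && s))))) && ((!done) ==> (!(b && s)))
Before open := !s: (done ==> ((done ==> ((done ==> ((done ==> ((!done) && (!(b && s)))) && ((!done) ==> (!(b && s))))) && ((!done) ==> (!(b && s))))) && ((!done) ==> (!(b && s))))) && ((!done) ==> (!(b && s)))
Answer: WP = (done ==> ((done ==> ((done ==> ((done ==> ((!done) && (!(b && s)))) && ((!done) ==> (!(b && s))))) && ((!done) ==> (!(b && s))))) && ((!done) ==> (!(b && s))))) && ((!done) ==> (!(b && s)))


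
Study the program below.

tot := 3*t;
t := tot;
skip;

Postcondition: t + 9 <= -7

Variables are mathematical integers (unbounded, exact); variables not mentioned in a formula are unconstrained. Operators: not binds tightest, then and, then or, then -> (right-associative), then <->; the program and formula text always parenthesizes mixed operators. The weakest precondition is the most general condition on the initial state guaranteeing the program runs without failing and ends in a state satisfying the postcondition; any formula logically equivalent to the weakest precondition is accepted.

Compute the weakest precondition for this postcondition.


Working backward. After the program, the postcondition t + 9 <= -7 must hold; in canonical form it is t <= -16.
Before skip: t <= -16
Before t := tot: tot <= -16
Before tot := 3*t: 3*t <= -16
Answer: WP = 3*t <= -16
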